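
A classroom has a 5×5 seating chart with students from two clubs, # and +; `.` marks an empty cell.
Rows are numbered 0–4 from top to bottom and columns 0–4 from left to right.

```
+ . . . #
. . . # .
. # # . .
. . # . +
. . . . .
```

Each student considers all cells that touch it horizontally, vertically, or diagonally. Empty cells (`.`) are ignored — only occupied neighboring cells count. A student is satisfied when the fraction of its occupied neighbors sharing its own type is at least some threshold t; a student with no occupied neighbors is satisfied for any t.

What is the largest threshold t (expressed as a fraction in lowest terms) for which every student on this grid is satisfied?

(0,0)+ — no occupied neighbors
(0,4)# 1/1
(1,3)# 2/2
(2,1)# 2/2
(2,2)# 3/3
(3,2)# 2/2
(3,4)+ — no occupied neighbors
The smallest same-type fraction is 1/1 at (0,4), which reduces to 1/1. Any threshold above that leaves this student unsatisfied.

1/1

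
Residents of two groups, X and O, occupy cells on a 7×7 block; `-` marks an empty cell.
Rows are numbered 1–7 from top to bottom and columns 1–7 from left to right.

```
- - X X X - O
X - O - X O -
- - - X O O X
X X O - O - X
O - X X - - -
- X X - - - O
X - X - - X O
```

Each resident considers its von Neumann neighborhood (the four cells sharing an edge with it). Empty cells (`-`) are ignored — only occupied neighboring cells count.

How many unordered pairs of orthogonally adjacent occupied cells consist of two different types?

9

Scan each occupied cell's neighbors to the right and below so each pair is counted once.
Row 1: X(1,3)–X(1,4)= X(1,3)–O(2,3)≠ X(1,4)–X(1,5)= X(1,5)–X(2,5)=  → 1/4 unlike.
Row 2: X(2,5)–O(2,6)≠ X(2,5)–O(3,5)≠ O(2,6)–O(3,6)=  → 2/3 unlike.
Row 3: X(3,4)–O(3,5)≠ O(3,5)–O(3,6)= O(3,5)–O(4,5)= O(3,6)–X(3,7)≠ X(3,7)–X(4,7)=  → 2/5 unlike.
Row 4: X(4,1)–X(4,2)= X(4,1)–O(5,1)≠ X(4,2)–O(4,3)≠ O(4,3)–X(5,3)≠  → 3/4 unlike.
Row 5: X(5,3)–X(5,4)= X(5,3)–X(6,3)=  → 0/2 unlike.
Row 6: X(6,2)–X(6,3)= X(6,3)–X(7,3)= O(6,7)–O(7,7)=  → 0/3 unlike.
Row 7: X(7,6)–O(7,7)≠  → 1/1 unlike.
Total adjacent occupied pairs: 22; unlike-type pairs: 9.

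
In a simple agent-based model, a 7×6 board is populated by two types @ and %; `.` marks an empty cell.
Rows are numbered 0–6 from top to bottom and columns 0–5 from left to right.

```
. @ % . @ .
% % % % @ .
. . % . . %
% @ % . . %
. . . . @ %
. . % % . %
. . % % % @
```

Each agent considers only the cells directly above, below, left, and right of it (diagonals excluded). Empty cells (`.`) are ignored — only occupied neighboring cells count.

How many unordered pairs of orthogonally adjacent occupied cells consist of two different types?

Scan each occupied cell's neighbors to the right and below so each pair is counted once.
Row 0: @(0,1)–%(0,2)≠ @(0,1)–%(1,1)≠ %(0,2)–%(1,2)= @(0,4)–@(1,4)=  → 2/4 unlike.
Row 1: %(1,0)–%(1,1)= %(1,1)–%(1,2)= %(1,2)–%(1,3)= %(1,2)–%(2,2)= %(1,3)–@(1,4)≠  → 1/5 unlike.
Row 2: %(2,2)–%(3,2)= %(2,5)–%(3,5)=  → 0/2 unlike.
Row 3: %(3,0)–@(3,1)≠ @(3,1)–%(3,2)≠ %(3,5)–%(4,5)=  → 2/3 unlike.
Row 4: @(4,4)–%(4,5)≠ %(4,5)–%(5,5)=  → 1/2 unlike.
Row 5: %(5,2)–%(5,3)= %(5,2)–%(6,2)= %(5,3)–%(6,3)= %(5,5)–@(6,5)≠  → 1/4 unlike.
Row 6: %(6,2)–%(6,3)= %(6,3)–%(6,4)= %(6,4)–@(6,5)≠  → 1/3 unlike.
Total adjacent occupied pairs: 23; unlike-type pairs: 8.

8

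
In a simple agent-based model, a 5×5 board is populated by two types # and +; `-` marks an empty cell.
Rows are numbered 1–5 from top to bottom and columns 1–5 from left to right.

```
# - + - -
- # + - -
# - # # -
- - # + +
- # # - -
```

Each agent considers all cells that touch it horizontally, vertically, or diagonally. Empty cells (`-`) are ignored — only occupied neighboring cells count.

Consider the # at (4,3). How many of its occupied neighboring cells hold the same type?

4

Occupied neighbors of (4,3): (3,3)=#, (3,4)=#, (4,4)=+, (5,2)=#, (5,3)=#.
Same type (#): 4 of 5.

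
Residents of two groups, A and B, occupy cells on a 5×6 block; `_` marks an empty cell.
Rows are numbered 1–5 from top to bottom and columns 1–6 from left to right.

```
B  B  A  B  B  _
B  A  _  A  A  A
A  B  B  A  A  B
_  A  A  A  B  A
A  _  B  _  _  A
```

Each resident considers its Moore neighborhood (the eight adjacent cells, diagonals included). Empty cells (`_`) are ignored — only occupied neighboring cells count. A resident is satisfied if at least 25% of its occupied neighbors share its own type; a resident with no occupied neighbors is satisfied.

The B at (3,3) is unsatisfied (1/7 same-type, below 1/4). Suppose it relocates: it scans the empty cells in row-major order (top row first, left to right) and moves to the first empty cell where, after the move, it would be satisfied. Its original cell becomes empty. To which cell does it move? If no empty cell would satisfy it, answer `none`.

Vacating (3,3). Empty cells in order:
  (1,6): 1/3 same-type → satisfied — stop here.

(1,6)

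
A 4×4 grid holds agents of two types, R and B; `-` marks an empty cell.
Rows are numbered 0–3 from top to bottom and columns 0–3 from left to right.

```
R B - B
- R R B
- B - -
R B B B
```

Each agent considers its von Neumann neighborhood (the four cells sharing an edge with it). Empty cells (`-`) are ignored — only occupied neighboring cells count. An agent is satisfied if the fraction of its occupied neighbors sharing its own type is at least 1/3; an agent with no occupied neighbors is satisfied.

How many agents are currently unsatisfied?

3

(0,0)R 0/1 not
(0,1)B 0/2 not
(0,3)B 1/1 satisfied
(1,1)R 1/3 satisfied
(1,2)R 1/2 satisfied
(1,3)B 1/2 satisfied
(2,1)B 1/2 satisfied
(3,0)R 0/1 not
(3,1)B 2/3 satisfied
(3,2)B 2/2 satisfied
(3,3)B 1/1 satisfied
Unsatisfied: (0,0), (0,1), (3,0) — 3 in total.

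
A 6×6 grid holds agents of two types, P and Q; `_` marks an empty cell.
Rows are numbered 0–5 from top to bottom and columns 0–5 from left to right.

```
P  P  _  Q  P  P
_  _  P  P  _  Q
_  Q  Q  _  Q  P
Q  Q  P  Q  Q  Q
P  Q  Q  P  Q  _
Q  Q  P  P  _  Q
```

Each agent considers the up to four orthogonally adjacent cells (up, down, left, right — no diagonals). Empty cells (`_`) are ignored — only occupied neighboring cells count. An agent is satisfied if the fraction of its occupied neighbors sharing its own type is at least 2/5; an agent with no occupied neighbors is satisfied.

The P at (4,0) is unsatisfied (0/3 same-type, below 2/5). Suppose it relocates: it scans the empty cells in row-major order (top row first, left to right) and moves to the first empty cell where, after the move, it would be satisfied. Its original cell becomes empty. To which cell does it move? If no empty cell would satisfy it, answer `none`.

Vacating (4,0). Empty cells in order:
  (0,2): 2/3 same-type → satisfied — stop here.

(0,2)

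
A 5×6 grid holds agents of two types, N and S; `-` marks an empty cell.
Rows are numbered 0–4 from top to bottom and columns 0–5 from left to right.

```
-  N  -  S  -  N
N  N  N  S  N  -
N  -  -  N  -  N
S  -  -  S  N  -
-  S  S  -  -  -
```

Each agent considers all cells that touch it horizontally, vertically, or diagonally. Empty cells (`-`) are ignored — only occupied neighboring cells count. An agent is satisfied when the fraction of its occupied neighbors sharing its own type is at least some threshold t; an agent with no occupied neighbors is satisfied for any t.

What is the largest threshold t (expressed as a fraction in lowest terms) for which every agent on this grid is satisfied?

Row 0: (0,1)N 3/3 · (0,3)S 1/3 · (0,5)N 1/1
Row 1: (1,0)N 3/3 · (1,1)N 4/4 · (1,2)N 3/5 · (1,3)S 1/4 · (1,4)N 3/5
Row 2: (2,0)N 2/3 · (2,3)N 3/5 · (2,5)N 2/2
Row 3: (3,0)S 1/2 · (3,3)S 1/3 · (3,4)N 2/3
Row 4: (4,1)S 2/2 · (4,2)S 2/2
The smallest same-type fraction is 1/4 at (1,3), which reduces to 1/4. Any threshold above that leaves this agent unsatisfied.

1/4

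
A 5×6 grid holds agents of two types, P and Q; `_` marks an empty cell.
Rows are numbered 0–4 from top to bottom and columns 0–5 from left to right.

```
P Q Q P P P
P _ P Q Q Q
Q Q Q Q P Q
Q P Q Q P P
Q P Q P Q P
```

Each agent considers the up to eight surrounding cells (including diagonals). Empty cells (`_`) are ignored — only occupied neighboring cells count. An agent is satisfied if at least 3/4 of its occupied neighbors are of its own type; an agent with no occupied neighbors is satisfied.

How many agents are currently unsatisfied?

(0,0)P 1/2 unhappy
(0,1)Q 1/4 unhappy
(0,2)Q 2/4 unhappy
(0,3)P 2/5 unhappy
(0,4)P 2/5 unhappy
(0,5)P 1/3 unhappy
(1,0)P 1/4 unhappy
(1,2)P 1/7 unhappy
(1,3)Q 4/8 unhappy
(1,4)Q 4/8 unhappy
(1,5)Q 2/5 unhappy
(2,0)Q 2/4 unhappy
(2,1)Q 4/7 unhappy
(2,2)Q 5/7 unhappy
(2,3)Q 5/8 unhappy
(2,4)P 2/8 unhappy
(2,5)Q 2/5 unhappy
(3,0)Q 3/5 unhappy
(3,1)P 1/8 unhappy
(3,2)Q 5/8 unhappy
(3,3)Q 5/8 unhappy
(3,4)P 4/8 unhappy
(3,5)P 3/5 unhappy
(4,0)Q 1/3 unhappy
(4,1)P 1/5 unhappy
(4,2)Q 2/5 unhappy
(4,3)P 1/5 unhappy
(4,4)Q 1/5 unhappy
(4,5)P 2/3 unhappy
Unsatisfied: (0,0), (0,1), (0,2), (0,3), (0,4), (0,5), (1,0), (1,2), (1,3), (1,4), (1,5), (2,0), (2,1), (2,2), (2,3), (2,4), (2,5), (3,0), (3,1), (3,2), (3,3), (3,4), (3,5), (4,0), (4,1), (4,2), (4,3), (4,4), (4,5) — 29 in total.

29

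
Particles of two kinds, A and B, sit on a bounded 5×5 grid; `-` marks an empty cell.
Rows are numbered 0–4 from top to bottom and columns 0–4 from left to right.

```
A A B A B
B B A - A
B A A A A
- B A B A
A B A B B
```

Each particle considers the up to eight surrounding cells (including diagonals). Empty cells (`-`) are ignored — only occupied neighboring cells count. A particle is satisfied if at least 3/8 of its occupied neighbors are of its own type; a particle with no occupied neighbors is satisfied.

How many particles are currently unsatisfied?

(0,0)A 1/3 not
(0,1)A 2/5 satisfied
(0,2)B 1/4 not
(0,3)A 2/4 satisfied
(0,4)B 0/2 not
(1,0)B 2/5 satisfied
(1,1)B 3/8 satisfied
(1,2)A 5/7 satisfied
(1,4)A 3/4 satisfied
(2,0)B 3/4 satisfied
(2,1)A 3/7 satisfied
(2,2)A 4/7 satisfied
(2,3)A 6/7 satisfied
(2,4)A 3/4 satisfied
(3,1)B 2/7 not
(3,2)A 4/8 satisfied
(3,3)B 2/8 not
(3,4)A 2/5 satisfied
(4,0)A 0/2 not
(4,1)B 1/4 not
(4,2)A 1/5 not
(4,3)B 2/5 satisfied
(4,4)B 2/3 satisfied
Unsatisfied: (0,0), (0,2), (0,4), (3,1), (3,3), (4,0), (4,1), (4,2) — 8 in total.

8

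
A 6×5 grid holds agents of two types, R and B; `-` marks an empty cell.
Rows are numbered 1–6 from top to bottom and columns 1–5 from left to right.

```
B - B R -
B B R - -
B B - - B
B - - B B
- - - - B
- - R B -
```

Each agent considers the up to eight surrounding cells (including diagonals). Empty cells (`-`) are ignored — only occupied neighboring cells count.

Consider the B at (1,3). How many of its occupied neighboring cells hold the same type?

1

Occupied neighbors of (1,3): (1,4)=R, (2,2)=B, (2,3)=R.
Same type (B): 1 of 3.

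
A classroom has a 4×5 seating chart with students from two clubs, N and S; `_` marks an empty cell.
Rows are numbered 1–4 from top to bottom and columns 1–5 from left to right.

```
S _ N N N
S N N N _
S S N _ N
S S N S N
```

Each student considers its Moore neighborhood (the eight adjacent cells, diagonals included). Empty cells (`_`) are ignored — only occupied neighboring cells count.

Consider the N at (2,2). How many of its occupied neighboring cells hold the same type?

3

Occupied neighbors of (2,2): (1,1)=S, (1,3)=N, (2,1)=S, (2,3)=N, (3,1)=S, (3,2)=S, (3,3)=N.
Same type (N): 3 of 7.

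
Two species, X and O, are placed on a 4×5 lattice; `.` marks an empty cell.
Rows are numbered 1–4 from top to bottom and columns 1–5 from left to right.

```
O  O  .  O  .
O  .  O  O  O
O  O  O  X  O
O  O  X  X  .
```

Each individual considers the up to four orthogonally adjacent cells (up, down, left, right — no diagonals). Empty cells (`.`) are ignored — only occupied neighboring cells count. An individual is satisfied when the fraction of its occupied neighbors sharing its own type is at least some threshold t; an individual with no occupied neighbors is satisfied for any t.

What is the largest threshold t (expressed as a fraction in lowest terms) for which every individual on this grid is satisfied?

Row 1: (1,1)O 2/2 · (1,2)O 1/1 · (1,4)O 1/1
Row 2: (2,1)O 2/2 · (2,3)O 2/2 · (2,4)O 3/4 · (2,5)O 2/2
Row 3: (3,1)O 3/3 · (3,2)O 3/3 · (3,3)O 2/4 · (3,4)X 1/4 · (3,5)O 1/2
Row 4: (4,1)O 2/2 · (4,2)O 2/3 · (4,3)X 1/3 · (4,4)X 2/2
The smallest same-type fraction is 1/4 at (3,4), which reduces to 1/4. Any threshold above that leaves this individual unsatisfied.

1/4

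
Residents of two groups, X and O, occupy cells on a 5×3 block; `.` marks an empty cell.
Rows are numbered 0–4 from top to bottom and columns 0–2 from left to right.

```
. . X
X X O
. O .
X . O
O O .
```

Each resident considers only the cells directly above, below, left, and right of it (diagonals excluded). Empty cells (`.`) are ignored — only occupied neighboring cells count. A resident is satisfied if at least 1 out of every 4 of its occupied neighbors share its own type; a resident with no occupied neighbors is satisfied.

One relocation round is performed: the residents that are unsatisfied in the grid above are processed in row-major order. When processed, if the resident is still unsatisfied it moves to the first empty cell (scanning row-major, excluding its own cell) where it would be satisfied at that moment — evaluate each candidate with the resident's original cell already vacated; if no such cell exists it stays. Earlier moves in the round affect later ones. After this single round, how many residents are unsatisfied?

0

Initially unsatisfied (in order): (0,2), (1,2), (2,1), (3,0).
  (0,2) → (0,0).
  (1,2) → (0,2).
  (2,1) → (0,1).
  (3,0) → (1,2).
Resulting grid:
X O O
X X X
. . .
. . O
O O .
All satisfied now.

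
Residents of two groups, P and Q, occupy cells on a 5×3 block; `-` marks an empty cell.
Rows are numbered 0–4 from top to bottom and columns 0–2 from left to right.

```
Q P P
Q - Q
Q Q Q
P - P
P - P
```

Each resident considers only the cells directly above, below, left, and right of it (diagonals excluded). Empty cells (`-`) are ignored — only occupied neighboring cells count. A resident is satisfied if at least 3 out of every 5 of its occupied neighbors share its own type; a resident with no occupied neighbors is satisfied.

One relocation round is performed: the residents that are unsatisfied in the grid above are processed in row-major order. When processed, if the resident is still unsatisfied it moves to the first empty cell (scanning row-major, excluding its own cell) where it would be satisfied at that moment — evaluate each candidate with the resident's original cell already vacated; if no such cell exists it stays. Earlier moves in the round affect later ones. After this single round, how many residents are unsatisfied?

0

Initially unsatisfied (in order): (0,0), (0,1), (0,2), (1,2), (3,0), (3,2).
  (0,0) → (1,1).
  (0,1) → (3,1).
  (0,2) → (4,1).
  (1,2): now satisfied by earlier moves; stays.
  (3,0): now satisfied by earlier moves; stays.
  (3,2): now satisfied by earlier moves; stays.
Resulting grid:
- - -
Q Q Q
Q Q Q
P P P
P P P
All satisfied now.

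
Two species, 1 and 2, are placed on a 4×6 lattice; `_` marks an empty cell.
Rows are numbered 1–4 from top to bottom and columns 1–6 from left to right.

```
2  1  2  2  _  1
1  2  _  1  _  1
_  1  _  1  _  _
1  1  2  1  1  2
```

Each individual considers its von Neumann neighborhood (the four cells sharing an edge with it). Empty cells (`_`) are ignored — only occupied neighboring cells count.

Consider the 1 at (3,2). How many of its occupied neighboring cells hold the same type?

Occupied neighbors of (3,2): (2,2)=2, (4,2)=1.
Same type (1): 1 of 2.

1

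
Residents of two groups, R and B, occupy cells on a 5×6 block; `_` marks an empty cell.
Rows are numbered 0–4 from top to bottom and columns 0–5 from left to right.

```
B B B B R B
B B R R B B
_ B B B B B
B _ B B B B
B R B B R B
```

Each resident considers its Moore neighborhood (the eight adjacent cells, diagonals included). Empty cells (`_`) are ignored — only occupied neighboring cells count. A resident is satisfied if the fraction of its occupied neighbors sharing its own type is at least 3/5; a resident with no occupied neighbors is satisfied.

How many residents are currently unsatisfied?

(0,0)B 3/3 ✓
(0,1)B 4/5 ✓
(0,2)B 3/5 ✓
(0,3)B 2/5 ✗
(0,4)R 1/5 ✗
(0,5)B 2/3 ✓
(1,0)B 4/4 ✓
(1,1)B 6/7 ✓
(1,2)R 1/8 ✗
(1,3)R 2/8 ✗
(1,4)B 6/8 ✓
(1,5)B 4/5 ✓
(2,1)B 5/6 ✓
(2,2)B 5/7 ✓
(2,3)B 6/8 ✓
(2,4)B 7/8 ✓
(2,5)B 5/5 ✓
(3,0)B 2/3 ✓
(3,2)B 6/7 ✓
(3,3)B 7/8 ✓
(3,4)B 7/8 ✓
(3,5)B 4/5 ✓
(4,0)B 1/2 ✗
(4,1)R 0/4 ✗
(4,2)B 3/4 ✓
(4,3)B 4/5 ✓
(4,4)R 0/5 ✗
(4,5)B 2/3 ✓
Unsatisfied: (0,3), (0,4), (1,2), (1,3), (4,0), (4,1), (4,4) — 7 in total.

7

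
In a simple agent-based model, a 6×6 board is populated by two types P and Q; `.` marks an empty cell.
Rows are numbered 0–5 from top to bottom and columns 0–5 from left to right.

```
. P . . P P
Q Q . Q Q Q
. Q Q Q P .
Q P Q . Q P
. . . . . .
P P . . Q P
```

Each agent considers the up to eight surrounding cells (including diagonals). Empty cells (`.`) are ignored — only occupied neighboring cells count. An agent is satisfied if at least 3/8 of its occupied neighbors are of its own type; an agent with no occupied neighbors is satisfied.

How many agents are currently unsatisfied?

(0,1)P 0/2 not
(0,4)P 1/4 not
(0,5)P 1/3 not
(1,0)Q 2/3 satisfied
(1,1)Q 3/4 satisfied
(1,3)Q 3/5 satisfied
(1,4)Q 3/6 satisfied
(1,5)Q 1/4 not
(2,1)Q 5/6 satisfied
(2,2)Q 5/6 satisfied
(2,3)Q 5/6 satisfied
(2,4)P 1/6 not
(3,0)Q 1/2 satisfied
(3,1)P 0/4 not
(3,2)Q 3/4 satisfied
(3,4)Q 1/3 not
(3,5)P 1/2 satisfied
(5,0)P 1/1 satisfied
(5,1)P 1/1 satisfied
(5,4)Q 0/1 not
(5,5)P 0/1 not
Unsatisfied: (0,1), (0,4), (0,5), (1,5), (2,4), (3,1), (3,4), (5,4), (5,5) — 9 in total.

9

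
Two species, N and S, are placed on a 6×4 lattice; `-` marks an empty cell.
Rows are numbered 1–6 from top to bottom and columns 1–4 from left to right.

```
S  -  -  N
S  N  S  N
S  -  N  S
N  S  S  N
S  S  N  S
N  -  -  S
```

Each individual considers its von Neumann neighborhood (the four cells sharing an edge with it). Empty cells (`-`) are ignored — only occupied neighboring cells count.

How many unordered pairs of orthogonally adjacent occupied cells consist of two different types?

Scan each occupied cell's neighbors to the right and below so each pair is counted once.
From row 1: 0 unlike of 2 pairs (running 0/2).
From row 2: 5 unlike of 6 pairs (running 5/8).
From row 3: 4 unlike of 4 pairs (running 9/12).
From row 4: 5 unlike of 7 pairs (running 14/19).
From row 5: 3 unlike of 5 pairs (running 17/24).
Total adjacent occupied pairs: 24; unlike-type pairs: 17.

17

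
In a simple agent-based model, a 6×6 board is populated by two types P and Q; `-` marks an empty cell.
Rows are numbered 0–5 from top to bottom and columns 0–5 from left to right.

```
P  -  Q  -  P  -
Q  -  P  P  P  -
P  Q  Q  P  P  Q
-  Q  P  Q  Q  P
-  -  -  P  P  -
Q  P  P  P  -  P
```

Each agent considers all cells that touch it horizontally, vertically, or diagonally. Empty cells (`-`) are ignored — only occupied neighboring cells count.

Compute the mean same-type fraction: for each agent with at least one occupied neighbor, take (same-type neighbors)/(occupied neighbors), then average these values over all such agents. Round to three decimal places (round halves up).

0.494

Row 0: (0,0)P 0/1 · (0,2)Q 0/2 · (0,4)P 2/2
Row 1: (1,0)Q 1/3 · (1,2)P 2/5 · (1,3)P 5/7 · (1,4)P 4/5
Row 2: (2,0)P 0/3 · (2,1)Q 3/6 · (2,2)Q 3/7 · (2,3)P 5/8 · (2,4)P 4/7 · (2,5)Q 1/4
Row 3: (3,1)Q 2/4 · (3,2)P 2/6 · (3,3)Q 2/7 · (3,4)Q 2/7 · (3,5)P 2/4
Row 4: (4,3)P 4/6 · (4,4)P 4/6
Row 5: (5,0)Q 0/1 · (5,1)P 1/2 · (5,2)P 3/3 · (5,3)P 3/3 · (5,5)P 1/1
Sum over 25 agents: 0/1 + 0/2 + 2/2 + 1/3 + 2/5 + 5/7 + 4/5 + 0/3 + 3/6 + 3/7 + 5/8 + 4/7 + 1/4 + 2/4 + 2/6 + 2/7 + 2/7 + 2/4 + 4/6 + 4/6 + 0/1 + 1/2 + 3/3 + 3/3 + 1/1 = 3461/280; mean = 3461/280 ÷ 25 = 3461/7000 = 0.494428… → 0.494.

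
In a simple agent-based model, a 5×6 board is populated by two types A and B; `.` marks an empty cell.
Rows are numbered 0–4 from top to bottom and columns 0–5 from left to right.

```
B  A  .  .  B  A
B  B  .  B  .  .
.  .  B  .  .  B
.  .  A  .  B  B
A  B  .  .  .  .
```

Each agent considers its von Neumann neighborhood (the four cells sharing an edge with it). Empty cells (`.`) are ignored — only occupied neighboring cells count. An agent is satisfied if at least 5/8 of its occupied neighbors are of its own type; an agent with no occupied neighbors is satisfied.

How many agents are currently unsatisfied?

9

Row 0: (0,0)B 1/2 ✗ · (0,1)A 0/2 ✗ · (0,4)B 0/1 ✗ · (0,5)A 0/1 ✗
Row 1: (1,0)B 2/2 ✓ · (1,1)B 1/2 ✗ · (1,3)B 0/0 ✓
Row 2: (2,2)B 0/1 ✗ · (2,5)B 1/1 ✓
Row 3: (3,2)A 0/1 ✗ · (3,4)B 1/1 ✓ · (3,5)B 2/2 ✓
Row 4: (4,0)A 0/1 ✗ · (4,1)B 0/1 ✗
Unsatisfied: (0,0), (0,1), (0,4), (0,5), (1,1), (2,2), (3,2), (4,0), (4,1) — 9 in total.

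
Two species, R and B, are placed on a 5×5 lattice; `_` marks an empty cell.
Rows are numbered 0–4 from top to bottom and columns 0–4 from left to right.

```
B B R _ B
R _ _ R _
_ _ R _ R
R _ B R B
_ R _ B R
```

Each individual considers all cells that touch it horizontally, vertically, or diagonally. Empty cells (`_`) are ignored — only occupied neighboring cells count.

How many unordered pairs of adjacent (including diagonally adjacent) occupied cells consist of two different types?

Scan each occupied cell's neighbors to the right and below (and the two forward diagonals) so each pair is counted once.
Row 0: B(0,0)–B(0,1)= B(0,0)–R(1,0)≠ B(0,1)–R(0,2)≠ B(0,1)–R(1,0)≠ R(0,2)–R(1,3)= B(0,4)–R(1,3)≠  → 4/6 unlike.
Row 1: R(1,3)–R(2,4)= R(1,3)–R(2,2)=  → 0/2 unlike.
Row 2: R(2,2)–B(3,2)≠ R(2,2)–R(3,3)= R(2,4)–B(3,4)≠ R(2,4)–R(3,3)=  → 2/4 unlike.
Row 3: R(3,0)–R(4,1)= B(3,2)–R(3,3)≠ B(3,2)–B(4,3)= B(3,2)–R(4,1)≠ R(3,3)–B(3,4)≠ R(3,3)–B(4,3)≠ R(3,3)–R(4,4)= B(3,4)–R(4,4)≠ B(3,4)–B(4,3)=  → 5/9 unlike.
Row 4: B(4,3)–R(4,4)≠  → 1/1 unlike.
Total adjacent occupied pairs: 22; unlike-type pairs: 12.

12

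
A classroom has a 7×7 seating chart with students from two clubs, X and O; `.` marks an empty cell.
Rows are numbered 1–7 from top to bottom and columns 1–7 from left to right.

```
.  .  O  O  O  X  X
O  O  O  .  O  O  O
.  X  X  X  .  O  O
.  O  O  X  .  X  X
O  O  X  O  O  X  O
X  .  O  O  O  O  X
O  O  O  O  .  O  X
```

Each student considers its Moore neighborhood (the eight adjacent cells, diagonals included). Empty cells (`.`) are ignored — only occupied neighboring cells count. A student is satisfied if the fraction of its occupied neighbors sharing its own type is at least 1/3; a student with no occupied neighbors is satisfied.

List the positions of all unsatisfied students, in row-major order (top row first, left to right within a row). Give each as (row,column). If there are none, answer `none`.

(1,3)O 3/3 satisfied
(1,4)O 4/4 satisfied
(1,5)O 3/4 satisfied
(1,6)X 1/5 not
(1,7)X 1/3 satisfied
(2,1)O 1/2 satisfied
(2,2)O 3/5 satisfied
(2,3)O 3/6 satisfied
(2,5)O 4/6 satisfied
(2,6)O 5/7 satisfied
(2,7)O 3/5 satisfied
(3,2)X 1/6 not
(3,3)X 3/7 satisfied
(3,4)X 2/5 satisfied
(3,6)O 4/6 satisfied
(3,7)O 3/5 satisfied
(4,2)O 3/6 satisfied
(4,3)O 3/8 satisfied
(4,4)X 3/6 satisfied
(4,6)X 2/6 satisfied
(4,7)X 2/5 satisfied
(5,1)O 2/3 satisfied
(5,2)O 4/6 satisfied
(5,3)X 1/7 not
(5,4)O 5/7 satisfied
(5,5)O 4/7 satisfied
(5,6)X 3/7 satisfied
(5,7)O 1/5 not
(6,1)X 0/4 not
(6,3)O 6/7 satisfied
(6,4)O 6/7 satisfied
(6,5)O 6/7 satisfied
(6,6)O 4/7 satisfied
(6,7)X 2/5 satisfied
(7,1)O 1/2 satisfied
(7,2)O 3/4 satisfied
(7,3)O 4/4 satisfied
(7,4)O 4/4 satisfied
(7,6)O 2/4 satisfied
(7,7)X 1/3 satisfied

(1,6), (3,2), (5,3), (5,7), (6,1)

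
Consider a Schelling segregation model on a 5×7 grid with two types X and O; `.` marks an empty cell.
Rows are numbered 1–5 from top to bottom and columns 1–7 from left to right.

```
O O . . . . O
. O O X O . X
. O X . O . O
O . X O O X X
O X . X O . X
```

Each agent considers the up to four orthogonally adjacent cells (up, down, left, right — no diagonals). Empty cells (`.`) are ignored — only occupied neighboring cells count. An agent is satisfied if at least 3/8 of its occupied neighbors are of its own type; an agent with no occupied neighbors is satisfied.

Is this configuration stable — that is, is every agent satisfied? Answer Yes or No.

(1,1)O 1/1 satisfied
(1,2)O 2/2 satisfied
(1,7)O 0/1 not
(2,2)O 3/3 satisfied
(2,3)O 1/3 not
(2,4)X 0/2 not
(2,5)O 1/2 satisfied
(2,7)X 0/2 not
(3,2)O 1/2 satisfied
(3,3)X 1/3 not
(3,5)O 2/2 satisfied
(3,7)O 0/2 not
(4,1)O 1/1 satisfied
(4,3)X 1/2 satisfied
(4,4)O 1/3 not
(4,5)O 3/4 satisfied
(4,6)X 1/2 satisfied
(4,7)X 2/3 satisfied
(5,1)O 1/2 satisfied
(5,2)X 0/1 not
(5,4)X 0/2 not
(5,5)O 1/2 satisfied
(5,7)X 1/1 satisfied
For instance (1,7) has only 0/1 same-type neighbors, below 3/8.

No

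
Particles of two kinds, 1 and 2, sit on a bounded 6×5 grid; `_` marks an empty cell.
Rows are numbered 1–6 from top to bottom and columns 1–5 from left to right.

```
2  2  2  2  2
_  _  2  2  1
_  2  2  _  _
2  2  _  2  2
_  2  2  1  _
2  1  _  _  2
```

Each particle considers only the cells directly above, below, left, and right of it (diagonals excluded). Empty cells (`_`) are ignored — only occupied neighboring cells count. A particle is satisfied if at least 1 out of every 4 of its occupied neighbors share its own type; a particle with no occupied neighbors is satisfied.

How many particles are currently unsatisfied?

4

(1,1)2 1/1 satisfied
(1,2)2 2/2 satisfied
(1,3)2 3/3 satisfied
(1,4)2 3/3 satisfied
(1,5)2 1/2 satisfied
(2,3)2 3/3 satisfied
(2,4)2 2/3 satisfied
(2,5)1 0/2 not
(3,2)2 2/2 satisfied
(3,3)2 2/2 satisfied
(4,1)2 1/1 satisfied
(4,2)2 3/3 satisfied
(4,4)2 1/2 satisfied
(4,5)2 1/1 satisfied
(5,2)2 2/3 satisfied
(5,3)2 1/2 satisfied
(5,4)1 0/2 not
(6,1)2 0/1 not
(6,2)1 0/2 not
(6,5)2 0/0 satisfied
Unsatisfied: (2,5), (5,4), (6,1), (6,2) — 4 in total.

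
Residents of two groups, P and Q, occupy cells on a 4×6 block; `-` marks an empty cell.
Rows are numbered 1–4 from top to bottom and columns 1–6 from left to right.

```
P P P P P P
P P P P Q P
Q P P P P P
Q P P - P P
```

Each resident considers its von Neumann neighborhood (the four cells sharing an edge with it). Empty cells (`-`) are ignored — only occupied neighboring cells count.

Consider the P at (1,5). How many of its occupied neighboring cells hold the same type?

Occupied neighbors of (1,5): (2,5)=Q, (1,4)=P, (1,6)=P.
Same type (P): 2 of 3.

2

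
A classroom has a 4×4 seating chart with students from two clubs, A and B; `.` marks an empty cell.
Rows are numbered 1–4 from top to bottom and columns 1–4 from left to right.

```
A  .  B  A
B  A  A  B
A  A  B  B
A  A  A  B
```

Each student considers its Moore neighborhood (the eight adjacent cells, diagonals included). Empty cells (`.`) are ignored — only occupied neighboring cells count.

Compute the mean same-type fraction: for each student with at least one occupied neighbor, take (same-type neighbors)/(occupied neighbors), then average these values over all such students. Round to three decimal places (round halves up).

0.538

Row 1: (1,1)A 1/2 · (1,3)B 1/4 · (1,4)A 1/3
Row 2: (2,1)B 0/4 · (2,2)A 4/7 · (2,3)A 3/7 · (2,4)B 3/5
Row 3: (3,1)A 4/5 · (3,2)A 6/8 · (3,3)B 3/8 · (3,4)B 3/5
Row 4: (4,1)A 3/3 · (4,2)A 4/5 · (4,3)A 2/5 · (4,4)B 2/3
Sum over 15 students: 1/2 + 1/4 + 1/3 + 0/4 + 4/7 + 3/7 + 3/5 + 4/5 + 6/8 + 3/8 + 3/5 + 3/3 + 4/5 + 2/5 + 2/3 = 323/40; mean = 323/40 ÷ 15 = 323/600 = 0.538333… → 0.538.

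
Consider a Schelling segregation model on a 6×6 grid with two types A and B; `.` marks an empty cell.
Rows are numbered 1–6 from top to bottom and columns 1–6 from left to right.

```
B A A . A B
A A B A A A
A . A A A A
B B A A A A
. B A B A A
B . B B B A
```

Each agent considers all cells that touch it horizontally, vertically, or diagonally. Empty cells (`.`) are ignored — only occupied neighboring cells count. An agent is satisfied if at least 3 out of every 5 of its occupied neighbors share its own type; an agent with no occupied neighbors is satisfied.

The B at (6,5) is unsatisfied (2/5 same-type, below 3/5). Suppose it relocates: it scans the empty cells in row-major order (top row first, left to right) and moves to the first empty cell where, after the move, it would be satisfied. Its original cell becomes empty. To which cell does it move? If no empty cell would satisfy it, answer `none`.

Vacating (6,5). Empty cells in order:
  (1,4): 1/5 same-type → still unsatisfied.
  (3,2): 3/8 same-type → still unsatisfied.
  (5,1): 4/4 same-type → satisfied — stop here.

(5,1)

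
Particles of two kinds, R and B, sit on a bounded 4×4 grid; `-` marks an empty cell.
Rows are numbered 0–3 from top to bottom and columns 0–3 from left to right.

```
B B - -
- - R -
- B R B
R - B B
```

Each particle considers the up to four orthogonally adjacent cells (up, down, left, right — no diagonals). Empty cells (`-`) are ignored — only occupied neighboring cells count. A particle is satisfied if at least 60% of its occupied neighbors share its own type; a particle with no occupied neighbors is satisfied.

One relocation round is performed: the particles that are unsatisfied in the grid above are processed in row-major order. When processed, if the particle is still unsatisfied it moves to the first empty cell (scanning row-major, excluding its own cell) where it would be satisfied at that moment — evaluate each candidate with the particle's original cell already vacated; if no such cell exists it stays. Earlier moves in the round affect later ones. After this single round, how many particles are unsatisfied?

Initially unsatisfied (in order): (2,1), (2,2), (2,3), (3,2).
  (2,1) → (0,3).
  (2,2) → (2,0).
  (2,3): now satisfied by earlier moves; stays.
  (3,2): now satisfied by earlier moves; stays.
Resulting grid:
B B - B
- - R -
R - - B
R - B B
All satisfied now.

0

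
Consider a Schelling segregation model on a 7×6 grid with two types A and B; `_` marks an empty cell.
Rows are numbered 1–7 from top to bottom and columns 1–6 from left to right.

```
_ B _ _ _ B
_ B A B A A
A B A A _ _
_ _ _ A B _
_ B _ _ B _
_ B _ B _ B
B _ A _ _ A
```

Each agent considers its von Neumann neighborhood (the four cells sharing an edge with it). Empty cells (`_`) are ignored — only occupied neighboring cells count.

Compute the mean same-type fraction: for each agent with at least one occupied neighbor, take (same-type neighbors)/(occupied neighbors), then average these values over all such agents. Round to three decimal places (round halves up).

0.481

(1,2)B 1/1
(1,6)B 0/1
(2,2)B 2/3
(2,3)A 1/3
(2,4)B 0/3
(2,5)A 1/2
(2,6)A 1/2
(3,1)A 0/1
(3,2)B 1/3
(3,3)A 2/3
(3,4)A 2/3
(4,4)A 1/2
(4,5)B 1/2
(5,2)B 1/1
(5,5)B 1/1
(6,2)B 1/1
(6,4)B — no occupied neighbors
(6,6)B 0/1
(7,1)B — no occupied neighbors
(7,3)A — no occupied neighbors
(7,6)A 0/1
Sum over 18 agents: 1/1 + 0/1 + 2/3 + 1/3 + 0/3 + 1/2 + 1/2 + 0/1 + 1/3 + 2/3 + 2/3 + 1/2 + 1/2 + 1/1 + 1/1 + 1/1 + 0/1 + 0/1 = 26/3; mean = 26/3 ÷ 18 = 13/27 = 0.481481… → 0.481.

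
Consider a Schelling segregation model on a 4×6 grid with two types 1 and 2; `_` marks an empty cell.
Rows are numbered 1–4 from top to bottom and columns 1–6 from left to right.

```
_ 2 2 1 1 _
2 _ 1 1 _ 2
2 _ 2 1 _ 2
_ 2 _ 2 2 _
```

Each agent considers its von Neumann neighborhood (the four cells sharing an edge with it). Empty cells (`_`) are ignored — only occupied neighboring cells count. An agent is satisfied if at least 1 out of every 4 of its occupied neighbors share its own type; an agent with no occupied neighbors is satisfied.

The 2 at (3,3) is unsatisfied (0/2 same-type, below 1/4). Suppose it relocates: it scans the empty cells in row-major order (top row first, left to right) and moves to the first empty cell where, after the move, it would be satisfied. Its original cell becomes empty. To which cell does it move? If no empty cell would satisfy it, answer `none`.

Vacating (3,3). Empty cells in order:
  (1,1): 2/2 same-type → satisfied — stop here.

(1,1)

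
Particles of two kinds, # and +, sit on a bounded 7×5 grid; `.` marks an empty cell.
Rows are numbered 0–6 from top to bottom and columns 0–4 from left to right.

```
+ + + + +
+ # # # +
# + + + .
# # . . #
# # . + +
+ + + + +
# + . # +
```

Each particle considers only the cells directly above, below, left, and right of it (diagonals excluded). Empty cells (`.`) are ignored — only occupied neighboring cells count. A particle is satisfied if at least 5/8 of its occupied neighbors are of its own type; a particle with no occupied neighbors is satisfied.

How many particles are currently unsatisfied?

14

(0,0)+ 2/2 ok
(0,1)+ 2/3 ok
(0,2)+ 2/3 ok
(0,3)+ 2/3 ok
(0,4)+ 2/2 ok
(1,0)+ 1/3 unhappy
(1,1)# 1/4 unhappy
(1,2)# 2/4 unhappy
(1,3)# 1/4 unhappy
(1,4)+ 1/2 unhappy
(2,0)# 1/3 unhappy
(2,1)+ 1/4 unhappy
(2,2)+ 2/3 ok
(2,3)+ 1/2 unhappy
(3,0)# 3/3 ok
(3,1)# 2/3 ok
(3,4)# 0/1 unhappy
(4,0)# 2/3 ok
(4,1)# 2/3 ok
(4,3)+ 2/2 ok
(4,4)+ 2/3 ok
(5,0)+ 1/3 unhappy
(5,1)+ 3/4 ok
(5,2)+ 2/2 ok
(5,3)+ 3/4 ok
(5,4)+ 3/3 ok
(6,0)# 0/2 unhappy
(6,1)+ 1/2 unhappy
(6,3)# 0/2 unhappy
(6,4)+ 1/2 unhappy
Unsatisfied: (1,0), (1,1), (1,2), (1,3), (1,4), (2,0), (2,1), (2,3), (3,4), (5,0), (6,0), (6,1), (6,3), (6,4) — 14 in total.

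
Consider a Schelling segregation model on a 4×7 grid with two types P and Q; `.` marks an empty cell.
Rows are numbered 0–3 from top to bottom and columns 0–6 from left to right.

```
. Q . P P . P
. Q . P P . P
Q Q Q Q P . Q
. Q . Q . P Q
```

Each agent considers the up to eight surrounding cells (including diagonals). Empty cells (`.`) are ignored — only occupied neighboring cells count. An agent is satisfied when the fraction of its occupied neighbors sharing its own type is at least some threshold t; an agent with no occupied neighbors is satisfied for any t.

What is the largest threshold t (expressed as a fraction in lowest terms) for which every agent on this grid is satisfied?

Row 0: (0,1)Q 1/1 · (0,3)P 3/3 · (0,4)P 3/3 · (0,6)P 1/1
Row 1: (1,1)Q 4/4 · (1,3)P 4/6 · (1,4)P 4/5 · (1,6)P 1/2
Row 2: (2,0)Q 3/3 · (2,1)Q 4/4 · (2,2)Q 5/6 · (2,3)Q 2/5 · (2,4)P 3/5 · (2,6)Q 1/3
Row 3: (3,1)Q 3/3 · (3,3)Q 2/3 · (3,5)P 1/3 · (3,6)Q 1/2
The smallest same-type fraction is 1/3 at (2,6), which reduces to 1/3. Any threshold above that leaves this agent unsatisfied.

1/3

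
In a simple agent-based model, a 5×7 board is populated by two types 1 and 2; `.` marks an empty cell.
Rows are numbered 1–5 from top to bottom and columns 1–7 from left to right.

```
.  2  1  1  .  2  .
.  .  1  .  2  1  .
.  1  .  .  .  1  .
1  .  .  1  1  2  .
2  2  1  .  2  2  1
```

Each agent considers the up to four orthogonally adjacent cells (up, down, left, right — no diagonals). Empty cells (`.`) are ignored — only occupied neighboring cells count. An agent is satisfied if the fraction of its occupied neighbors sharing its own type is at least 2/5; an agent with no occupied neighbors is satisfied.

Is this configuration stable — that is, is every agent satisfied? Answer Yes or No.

(1,2)2 0/1 unhappy
(1,3)1 2/3 ok
(1,4)1 1/1 ok
(1,6)2 0/1 unhappy
(2,3)1 1/1 ok
(2,5)2 0/1 unhappy
(2,6)1 1/3 unhappy
(3,2)1 0/0 ok
(3,6)1 1/2 ok
(4,1)1 0/1 unhappy
(4,4)1 1/1 ok
(4,5)1 1/3 unhappy
(4,6)2 1/3 unhappy
(5,1)2 1/2 ok
(5,2)2 1/2 ok
(5,3)1 0/1 unhappy
(5,5)2 1/2 ok
(5,6)2 2/3 ok
(5,7)1 0/1 unhappy
For instance (1,2) has only 0/1 same-type neighbors, below 2/5.

No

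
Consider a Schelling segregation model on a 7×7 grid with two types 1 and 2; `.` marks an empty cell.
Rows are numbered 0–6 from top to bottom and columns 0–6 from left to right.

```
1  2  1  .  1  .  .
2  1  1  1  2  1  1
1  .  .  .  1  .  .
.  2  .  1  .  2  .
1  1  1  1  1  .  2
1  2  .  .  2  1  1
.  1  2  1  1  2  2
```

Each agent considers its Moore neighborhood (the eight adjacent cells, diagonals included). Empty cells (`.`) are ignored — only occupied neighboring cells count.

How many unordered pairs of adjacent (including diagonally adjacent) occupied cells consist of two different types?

Scan each occupied cell's neighbors to the right and below (and the two forward diagonals) so each pair is counted once.
From row 0: 6 unlike of 13 pairs (running 6/13).
From row 1: 5 unlike of 11 pairs (running 11/24).
From row 2: 2 unlike of 3 pairs (running 13/27).
From row 3: 4 unlike of 8 pairs (running 17/35).
From row 4: 7 unlike of 14 pairs (running 24/49).
From row 5: 9 unlike of 14 pairs (running 33/63).
From row 6: 3 unlike of 5 pairs (running 36/68).
Total adjacent occupied pairs: 68; unlike-type pairs: 36.

36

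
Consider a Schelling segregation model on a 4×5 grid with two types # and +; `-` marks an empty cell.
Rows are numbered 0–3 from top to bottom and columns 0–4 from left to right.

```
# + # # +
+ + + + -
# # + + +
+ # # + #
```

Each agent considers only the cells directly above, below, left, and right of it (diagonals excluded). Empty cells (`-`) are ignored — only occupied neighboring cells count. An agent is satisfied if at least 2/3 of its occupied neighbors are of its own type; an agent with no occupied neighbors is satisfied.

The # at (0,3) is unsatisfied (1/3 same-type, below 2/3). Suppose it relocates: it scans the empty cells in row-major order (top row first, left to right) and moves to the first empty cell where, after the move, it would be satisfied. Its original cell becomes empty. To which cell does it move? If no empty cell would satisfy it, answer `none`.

Vacating (0,3). Empty cells in order:
  (1,4): 0/3 same-type → still unsatisfied.

none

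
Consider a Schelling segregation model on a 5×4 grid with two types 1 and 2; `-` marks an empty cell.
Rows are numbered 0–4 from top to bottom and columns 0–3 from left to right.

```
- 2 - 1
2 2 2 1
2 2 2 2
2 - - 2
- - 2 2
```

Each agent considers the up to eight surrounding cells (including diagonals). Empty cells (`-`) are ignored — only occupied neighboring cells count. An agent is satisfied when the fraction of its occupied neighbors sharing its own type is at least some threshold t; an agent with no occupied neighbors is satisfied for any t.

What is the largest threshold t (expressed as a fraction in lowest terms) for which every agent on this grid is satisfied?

(0,1)2 3/3
(0,3)1 1/2
(1,0)2 4/4
(1,1)2 6/6
(1,2)2 5/7
(1,3)1 1/4
(2,0)2 4/4
(2,1)2 6/6
(2,2)2 5/6
(2,3)2 3/4
(3,0)2 2/2
(3,3)2 4/4
(4,2)2 2/2
(4,3)2 2/2
The smallest same-type fraction is 1/4 at (1,3), which reduces to 1/4. Any threshold above that leaves this agent unsatisfied.

1/4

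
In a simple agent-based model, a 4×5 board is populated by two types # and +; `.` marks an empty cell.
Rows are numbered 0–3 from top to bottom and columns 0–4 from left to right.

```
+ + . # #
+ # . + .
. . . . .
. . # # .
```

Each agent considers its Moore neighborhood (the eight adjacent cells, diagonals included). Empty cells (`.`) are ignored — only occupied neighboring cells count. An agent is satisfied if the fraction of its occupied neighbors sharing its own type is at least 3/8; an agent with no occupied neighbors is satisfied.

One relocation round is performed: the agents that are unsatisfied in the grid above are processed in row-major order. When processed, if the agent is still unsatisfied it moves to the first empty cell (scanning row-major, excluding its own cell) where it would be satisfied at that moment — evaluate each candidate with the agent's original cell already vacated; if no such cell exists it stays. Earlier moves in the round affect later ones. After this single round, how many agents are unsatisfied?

Initially unsatisfied (in order): (1,1), (1,3).
  (1,1) → (1,4).
  (1,3) → (0,2).
Resulting grid:
+ + + # #
+ . . . #
. . . . .
. . # # .
All satisfied now.

0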